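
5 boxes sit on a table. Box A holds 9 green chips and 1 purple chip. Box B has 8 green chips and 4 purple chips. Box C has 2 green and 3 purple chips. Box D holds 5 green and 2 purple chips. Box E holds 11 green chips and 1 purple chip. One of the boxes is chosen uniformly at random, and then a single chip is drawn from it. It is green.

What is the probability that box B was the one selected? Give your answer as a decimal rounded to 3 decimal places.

Under each hypothesis, the probability of this draw is: P(data | box A) = (9/10) = 0.9; P(data | box B) = (8/12) = 0.66667; P(data | box C) = (2/5) = 0.4; P(data | box D) = (5/7) = 0.71429; P(data | box E) = (11/12) = 0.91667.
The prior-weighted likelihoods are 1/5 · 0.9 = 0.18, 1/5 · 0.66667 = 0.13333, 1/5 · 0.4 = 0.08, 1/5 · 0.71429 = 0.14286, 1/5 · 0.91667 = 0.18333; these sum to 0.71952.
So P(box B | data) = (0.13333) / (0.71952) = 0.18531.

0.185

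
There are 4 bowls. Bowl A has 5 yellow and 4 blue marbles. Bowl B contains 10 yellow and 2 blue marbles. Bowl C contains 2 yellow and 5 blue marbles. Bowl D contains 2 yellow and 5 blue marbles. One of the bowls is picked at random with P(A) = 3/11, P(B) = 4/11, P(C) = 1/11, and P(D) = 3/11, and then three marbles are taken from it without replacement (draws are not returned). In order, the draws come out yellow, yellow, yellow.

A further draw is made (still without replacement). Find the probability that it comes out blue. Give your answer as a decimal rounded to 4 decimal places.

0.2847

Compute the likelihood of the observed sequence for each case: P(data | bowl A) = (5/9)(4/8)(3/7) = 0.11905; P(data | bowl B) = (10/12)(9/11)(8/10) = 0.54545; P(data | bowl C) = (2/7)(1/6)(0/5) = 0; P(data | bowl D) = (2/7)(1/6)(0/5) = 0.
Multiplying each by its prior: 3/11 · 0.11905 = 0.032468, 4/11 · 0.54545 = 0.19835, 1/11 · 0 = 0, 3/11 · 0 = 0; summing to 0.23081.
Normalising, the posterior is P(bowl A | data) = 0.14066, P(bowl B | data) = 0.85934, P(bowl C | data) = 0, P(bowl D | data) = 0.
So P(blue next | data) = Σ P(blue next | H) P(H | data) = (2/3)(0.14066) + (2/9)(0.85934) = 0.28474.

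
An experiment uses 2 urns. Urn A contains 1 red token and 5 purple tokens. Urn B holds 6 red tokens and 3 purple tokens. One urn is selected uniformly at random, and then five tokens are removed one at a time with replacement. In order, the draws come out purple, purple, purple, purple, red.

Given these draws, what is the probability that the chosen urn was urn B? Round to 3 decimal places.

Compute the likelihood of the observed sequence for each case: P(data | urn A) = (5/6)(5/6)(5/6)(5/6)(1/6) = 0.080376; P(data | urn B) = (3/9)(3/9)(3/9)(3/9)(6/9) = 0.0082305.
The prior-weighted likelihoods are 1/2 · 0.080376 = 0.040188, 1/2 · 0.0082305 = 0.0041152; these sum to 0.044303.
Therefore the posterior P(urn B | data) = (0.0041152) / (0.044303) = 0.092888.

0.093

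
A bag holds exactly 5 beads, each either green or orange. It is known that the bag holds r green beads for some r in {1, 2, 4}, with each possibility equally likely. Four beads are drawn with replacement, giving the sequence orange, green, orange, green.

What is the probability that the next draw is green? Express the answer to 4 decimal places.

0.4471

Under each hypothesis, the probability of the observed sequence is: P(data | r = 1) = (4/5)(1/5)(4/5)(1/5) = 0.0256; P(data | r = 2) = (3/5)(2/5)(3/5)(2/5) = 0.0576; P(data | r = 4) = (1/5)(4/5)(1/5)(4/5) = 0.0256.
Weighting by the prior gives 1/3 · 0.0256 = 0.0085333, 1/3 · 0.0576 = 0.0192, 1/3 · 0.0256 = 0.0085333; summing to 0.036267.
Dividing through by the total gives posterior P(r = 1 | data) = 0.23529, P(r = 2 | data) = 0.52941, P(r = 4 | data) = 0.23529.
The predictive probability is P(green next | data) = (1/5)(0.23529) + (2/5)(0.52941) + (4/5)(0.23529) = 0.44706.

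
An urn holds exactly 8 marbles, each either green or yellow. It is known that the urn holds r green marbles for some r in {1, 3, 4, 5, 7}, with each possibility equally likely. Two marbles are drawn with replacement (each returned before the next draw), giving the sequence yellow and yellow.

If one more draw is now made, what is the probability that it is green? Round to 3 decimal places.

For each hypothesis, P(data | H) works out to: P(data | r = 1) = (7/8)(7/8) = 49/64; P(data | r = 3) = (5/8)(5/8) = 25/64; P(data | r = 4) = (4/8)(4/8) = 1/4; P(data | r = 5) = (3/8)(3/8) = 9/64; P(data | r = 7) = (1/8)(1/8) = 1/64.
Multiplying each by its prior: 1/5 · 49/64 = 49/320, 1/5 · 25/64 = 5/64, 1/5 · 1/4 = 1/20, 1/5 · 9/64 = 9/320, 1/5 · 1/64 = 1/320; summing to 5/16.
Normalising, the posterior is P(r = 1 | data) = 49/100, P(r = 3 | data) = 1/4, P(r = 4 | data) = 4/25, P(r = 5 | data) = 9/100, P(r = 7 | data) = 1/100.
The predictive probability is P(green next | data) = (1/8)(49/100) + (3/8)(1/4) + (1/2)(4/25) + (5/8)(9/100) + (7/8)(1/100) = 3/10.

0.300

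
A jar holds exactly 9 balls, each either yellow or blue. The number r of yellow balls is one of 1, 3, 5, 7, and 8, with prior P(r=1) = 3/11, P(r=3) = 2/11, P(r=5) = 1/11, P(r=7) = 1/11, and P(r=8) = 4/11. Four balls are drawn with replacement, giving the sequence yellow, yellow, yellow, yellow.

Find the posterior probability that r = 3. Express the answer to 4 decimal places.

0.0083

Compute the likelihood of the observed sequence for each case: P(data | r = 1) = (1/9)(1/9)(1/9)(1/9) = 0.00015242; P(data | r = 3) = (3/9)(3/9)(3/9)(3/9) = 0.012346; P(data | r = 5) = (5/9)(5/9)(5/9)(5/9) = 0.09526; P(data | r = 7) = (7/9)(7/9)(7/9)(7/9) = 0.36595; P(data | r = 8) = (8/9)(8/9)(8/9)(8/9) = 0.6243.
Weighting by the prior gives 3/11 · 0.00015242 = 4.1568e-05, 2/11 · 0.012346 = 0.0022447, 1/11 · 0.09526 = 0.00866, 1/11 · 0.36595 = 0.033268, 4/11 · 0.6243 = 0.22702; with total 0.27123.
Therefore the posterior P(r = 3 | data) = (0.0022447) / (0.27123) = 0.0082759.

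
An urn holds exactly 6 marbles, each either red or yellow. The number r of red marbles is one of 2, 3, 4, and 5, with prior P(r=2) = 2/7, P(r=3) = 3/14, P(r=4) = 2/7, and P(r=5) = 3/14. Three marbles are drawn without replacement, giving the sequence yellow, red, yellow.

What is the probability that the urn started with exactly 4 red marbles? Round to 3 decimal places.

0.176

The likelihood of the observed sequence under each hypothesis: P(data | r = 2) = (4/6)(2/5)(3/4) = 1/5; P(data | r = 3) = (3/6)(3/5)(2/4) = 3/20; P(data | r = 4) = (2/6)(4/5)(1/4) = 1/15; P(data | r = 5) = (1/6)(5/5)(0/4) = 0.
Weighting by the prior gives 2/7 · 1/5 = 2/35, 3/14 · 3/20 = 9/280, 2/7 · 1/15 = 2/105, 3/14 · 0 = 0; these sum to 13/120.
Therefore the posterior P(r = 4 | data) = (2/105) / (13/120) = 16/91.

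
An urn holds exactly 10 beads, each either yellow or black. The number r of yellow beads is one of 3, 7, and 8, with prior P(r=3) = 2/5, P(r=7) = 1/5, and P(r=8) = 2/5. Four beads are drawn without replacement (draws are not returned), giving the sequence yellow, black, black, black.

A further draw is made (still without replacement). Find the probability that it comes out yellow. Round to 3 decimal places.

Under each hypothesis, the probability of the observed sequence is: P(data | r = 3) = (3/10)(7/9)(6/8)(5/7) = 1/8; P(data | r = 7) = (7/10)(3/9)(2/8)(1/7) = 1/120; P(data | r = 8) = (8/10)(2/9)(1/8)(0/7) = 0.
Weighting by the prior gives 2/5 · 1/8 = 1/20, 1/5 · 1/120 = 1/600, 2/5 · 0 = 0; with total 31/600.
Normalising, the posterior is P(r = 3 | data) = 30/31, P(r = 7 | data) = 1/31, P(r = 8 | data) = 0.
The predictive probability is P(yellow next | data) = (1/3)(30/31) + (1)(1/31) = 11/31.

0.355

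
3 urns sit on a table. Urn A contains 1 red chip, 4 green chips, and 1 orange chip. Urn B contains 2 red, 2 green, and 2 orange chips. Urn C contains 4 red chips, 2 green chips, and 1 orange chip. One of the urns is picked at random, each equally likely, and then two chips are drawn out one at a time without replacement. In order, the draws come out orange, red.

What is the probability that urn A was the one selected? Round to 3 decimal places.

Under each hypothesis, the probability of the observed sequence is: P(data | urn A) = (1/6)(1/5) = 1/30; P(data | urn B) = (2/6)(2/5) = 2/15; P(data | urn C) = (1/7)(4/6) = 2/21.
The prior-weighted likelihoods are 1/3 · 1/30 = 1/90, 1/3 · 2/15 = 2/45, 1/3 · 2/21 = 2/63; summing to 11/126.
Therefore the posterior P(urn A | data) = (1/90) / (11/126) = 7/55.

0.127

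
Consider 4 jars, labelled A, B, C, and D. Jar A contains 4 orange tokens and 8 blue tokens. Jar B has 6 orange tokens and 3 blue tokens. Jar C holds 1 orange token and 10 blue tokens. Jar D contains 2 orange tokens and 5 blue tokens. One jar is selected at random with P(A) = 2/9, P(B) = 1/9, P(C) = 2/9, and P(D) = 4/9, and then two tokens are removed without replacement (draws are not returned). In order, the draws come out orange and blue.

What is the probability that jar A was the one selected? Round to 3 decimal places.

0.259

Under each hypothesis, the probability of the observed sequence is: P(data | jar A) = (4/12)(8/11) = 8/33; P(data | jar B) = (6/9)(3/8) = 1/4; P(data | jar C) = (1/11)(10/10) = 1/11; P(data | jar D) = (2/7)(5/6) = 5/21.
The prior-weighted likelihoods are 2/9 · 8/33 = 16/297, 1/9 · 1/4 = 1/36, 2/9 · 1/11 = 2/99, 4/9 · 5/21 = 20/189; summing to 157/756.
Therefore the posterior P(jar A | data) = (16/297) / (157/756) = 448/1727.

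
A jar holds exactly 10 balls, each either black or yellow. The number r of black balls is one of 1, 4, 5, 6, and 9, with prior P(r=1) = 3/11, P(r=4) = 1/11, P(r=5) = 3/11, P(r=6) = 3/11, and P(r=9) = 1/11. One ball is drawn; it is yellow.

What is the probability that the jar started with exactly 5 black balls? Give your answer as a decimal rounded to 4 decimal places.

0.2459

The likelihood of this draw under each hypothesis: P(data | r = 1) = (9/10) = 9/10; P(data | r = 4) = (6/10) = 3/5; P(data | r = 5) = (5/10) = 1/2; P(data | r = 6) = (4/10) = 2/5; P(data | r = 9) = (1/10) = 1/10.
Multiplying each by its prior: 3/11 · 9/10 = 27/110, 1/11 · 3/5 = 3/55, 3/11 · 1/2 = 3/22, 3/11 · 2/5 = 6/55, 1/11 · 1/10 = 1/110; these sum to 61/110.
So P(r = 5 | data) = (3/22) / (61/110) = 15/61.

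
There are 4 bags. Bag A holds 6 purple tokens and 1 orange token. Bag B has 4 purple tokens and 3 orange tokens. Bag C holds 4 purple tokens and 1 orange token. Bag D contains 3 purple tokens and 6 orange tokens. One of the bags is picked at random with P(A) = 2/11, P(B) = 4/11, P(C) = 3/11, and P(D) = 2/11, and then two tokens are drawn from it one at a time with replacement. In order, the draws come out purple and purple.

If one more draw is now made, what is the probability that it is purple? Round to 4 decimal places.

0.7353

Under each hypothesis, the probability of the observed sequence is: P(data | bag A) = (6/7)(6/7) = 0.73469; P(data | bag B) = (4/7)(4/7) = 0.32653; P(data | bag C) = (4/5)(4/5) = 0.64; P(data | bag D) = (3/9)(3/9) = 0.11111.
The prior-weighted likelihoods are 2/11 · 0.73469 = 0.13358, 4/11 · 0.32653 = 0.11874, 3/11 · 0.64 = 0.17455, 2/11 · 0.11111 = 0.020202; these sum to 0.44707.
Dividing through by the total gives posterior P(bag A | data) = 0.29879, P(bag B | data) = 0.26559, P(bag C | data) = 0.39042, P(bag D | data) = 0.045188.
So P(purple next | data) = Σ P(purple next | H) P(H | data) = (6/7)(0.29879) + (4/7)(0.26559) + (4/5)(0.39042) + (1/3)(0.045188) = 0.73528.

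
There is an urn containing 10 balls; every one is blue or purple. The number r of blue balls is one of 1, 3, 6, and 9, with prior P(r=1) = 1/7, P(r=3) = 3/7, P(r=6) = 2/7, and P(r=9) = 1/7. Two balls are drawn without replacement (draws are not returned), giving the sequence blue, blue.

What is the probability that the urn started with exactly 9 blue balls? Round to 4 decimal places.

Compute the likelihood of the observed sequence for each case: P(data | r = 1) = (1/10)(0/9) = 0; P(data | r = 3) = (3/10)(2/9) = 1/15; P(data | r = 6) = (6/10)(5/9) = 1/3; P(data | r = 9) = (9/10)(8/9) = 4/5.
Multiplying each by its prior: 1/7 · 0 = 0, 3/7 · 1/15 = 1/35, 2/7 · 1/3 = 2/21, 1/7 · 4/5 = 4/35; summing to 5/21.
So P(r = 9 | data) = (4/35) / (5/21) = 12/25.

0.4800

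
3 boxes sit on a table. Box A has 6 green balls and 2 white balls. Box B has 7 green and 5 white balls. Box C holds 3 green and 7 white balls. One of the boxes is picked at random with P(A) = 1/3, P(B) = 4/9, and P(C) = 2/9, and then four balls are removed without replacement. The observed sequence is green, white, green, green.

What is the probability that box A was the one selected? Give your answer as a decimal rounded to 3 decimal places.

Compute the likelihood of the observed sequence for each case: P(data | box A) = (6/8)(2/7)(5/6)(4/5) = 0.14286; P(data | box B) = (7/12)(5/11)(6/10)(5/9) = 0.088384; P(data | box C) = (3/10)(7/9)(2/8)(1/7) = 0.0083333.
The prior-weighted likelihoods are 1/3 · 0.14286 = 0.047619, 4/9 · 0.088384 = 0.039282, 2/9 · 0.0083333 = 0.0018519; with total 0.088753.
By Bayes' rule, P(box A | data) = (0.047619) / (0.088753) = 0.53654.

0.537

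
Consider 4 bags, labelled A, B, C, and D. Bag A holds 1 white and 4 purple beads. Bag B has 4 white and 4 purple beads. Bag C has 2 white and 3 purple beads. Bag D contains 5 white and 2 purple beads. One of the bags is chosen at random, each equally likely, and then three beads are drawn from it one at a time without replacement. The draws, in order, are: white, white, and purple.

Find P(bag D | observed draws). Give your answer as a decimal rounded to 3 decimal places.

0.440

Compute the likelihood of the observed sequence for each case: P(data | bag A) = (1/5)(0/4) = 0; P(data | bag B) = (4/8)(3/7)(4/6) = 1/7; P(data | bag C) = (2/5)(1/4)(3/3) = 1/10; P(data | bag D) = (5/7)(4/6)(2/5) = 4/21.
Multiplying each by its prior: 1/4 · 0 = 0, 1/4 · 1/7 = 1/28, 1/4 · 1/10 = 1/40, 1/4 · 4/21 = 1/21; with total 13/120.
Hence P(bag D | data) = (1/21) / (13/120) = 40/91.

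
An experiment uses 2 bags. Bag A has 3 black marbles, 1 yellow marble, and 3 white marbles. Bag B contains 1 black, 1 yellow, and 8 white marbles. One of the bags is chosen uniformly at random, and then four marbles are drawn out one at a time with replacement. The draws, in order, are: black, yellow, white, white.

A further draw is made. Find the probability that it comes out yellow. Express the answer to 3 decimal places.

For each hypothesis, P(data | H) works out to: P(data | bag A) = (3/7)(1/7)(3/7)(3/7) = 0.011245; P(data | bag B) = (1/10)(1/10)(8/10)(8/10) = 0.0064.
Weighting by the prior gives 1/2 · 0.011245 = 0.0056227, 1/2 · 0.0064 = 0.0032; with total 0.0088227.
Dividing through by the total gives posterior P(bag A | data) = 0.6373, P(bag B | data) = 0.3627.
So P(yellow next | data) = Σ P(yellow next | H) P(H | data) = (1/7)(0.6373) + (1/10)(0.3627) = 0.12731.

0.127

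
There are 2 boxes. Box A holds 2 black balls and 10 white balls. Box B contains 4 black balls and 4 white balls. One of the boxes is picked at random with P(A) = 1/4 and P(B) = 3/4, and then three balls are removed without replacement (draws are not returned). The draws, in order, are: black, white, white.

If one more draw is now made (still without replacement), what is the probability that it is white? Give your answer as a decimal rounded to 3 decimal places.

0.518

For each hypothesis, P(data | H) works out to: P(data | box A) = (2/12)(10/11)(9/10) = 3/22; P(data | box B) = (4/8)(4/7)(3/6) = 1/7.
Weighting by the prior gives 1/4 · 3/22 = 3/88, 3/4 · 1/7 = 3/28; with total 87/616.
The posterior is then P(box A | data) = 0.24138, P(box B | data) = 0.75862.
Averaging over the posterior, P(white next | data) = (8/9)(0.24138) + (2/5)(0.75862) = 0.51801.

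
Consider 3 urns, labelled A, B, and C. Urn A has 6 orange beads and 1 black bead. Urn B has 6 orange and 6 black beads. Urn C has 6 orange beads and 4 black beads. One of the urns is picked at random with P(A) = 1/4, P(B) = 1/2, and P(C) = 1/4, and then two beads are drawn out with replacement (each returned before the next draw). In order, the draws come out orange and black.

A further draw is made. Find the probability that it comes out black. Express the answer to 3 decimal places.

The likelihood of the observed sequence under each hypothesis: P(data | urn A) = (6/7)(1/7) = 0.12245; P(data | urn B) = (6/12)(6/12) = 0.25; P(data | urn C) = (6/10)(4/10) = 0.24.
The prior-weighted likelihoods are 1/4 · 0.12245 = 0.030612, 1/2 · 0.25 = 0.125, 1/4 · 0.24 = 0.06; with total 0.21561.
The posterior is then P(urn A | data) = 0.14198, P(urn B | data) = 0.57974, P(urn C | data) = 0.27828.
So P(black next | data) = Σ P(black next | H) P(H | data) = (1/7)(0.14198) + (1/2)(0.57974) + (2/5)(0.27828) = 0.42147.

0.421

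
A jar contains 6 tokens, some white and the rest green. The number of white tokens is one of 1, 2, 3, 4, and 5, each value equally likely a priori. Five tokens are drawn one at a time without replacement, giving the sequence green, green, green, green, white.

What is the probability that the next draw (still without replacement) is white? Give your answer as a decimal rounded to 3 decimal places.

Compute the likelihood of the observed sequence for each case: P(data | r = 1) = (5/6)(4/5)(3/4)(2/3)(1/2) = 1/6; P(data | r = 2) = (4/6)(3/5)(2/4)(1/3)(2/2) = 1/15; P(data | r = 3) = (3/6)(2/5)(1/4)(0/3) = 0; P(data | r = 4) = (2/6)(1/5)(0/4) = 0; P(data | r = 5) = (1/6)(0/5) = 0.
Multiplying each by its prior: 1/5 · 1/6 = 1/30, 1/5 · 1/15 = 1/75, 1/5 · 0 = 0, 1/5 · 0 = 0, 1/5 · 0 = 0; these sum to 7/150.
The posterior is then P(r = 1 | data) = 5/7, P(r = 2 | data) = 2/7, P(r = 3 | data) = 0, P(r = 4 | data) = 0, P(r = 5 | data) = 0.
Averaging over the posterior, P(white next | data) = (0)(5/7) + (1)(2/7) = 2/7.

0.286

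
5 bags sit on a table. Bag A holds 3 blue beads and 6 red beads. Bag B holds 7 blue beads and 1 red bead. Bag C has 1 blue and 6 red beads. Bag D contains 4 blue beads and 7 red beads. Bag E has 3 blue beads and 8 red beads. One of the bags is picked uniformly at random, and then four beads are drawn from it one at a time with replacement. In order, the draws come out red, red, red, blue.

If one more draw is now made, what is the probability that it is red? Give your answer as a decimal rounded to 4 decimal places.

0.7174

Compute the likelihood of the observed sequence for each case: P(data | bag A) = (6/9)(6/9)(6/9)(3/9) = 0.098765; P(data | bag B) = (1/8)(1/8)(1/8)(7/8) = 0.001709; P(data | bag C) = (6/7)(6/7)(6/7)(1/7) = 0.089963; P(data | bag D) = (7/11)(7/11)(7/11)(4/11) = 0.093709; P(data | bag E) = (8/11)(8/11)(8/11)(3/11) = 0.10491.
Weighting by the prior gives 1/5 · 0.098765 = 0.019753, 1/5 · 0.001709 = 0.0003418, 1/5 · 0.089963 = 0.017993, 1/5 · 0.093709 = 0.018742, 1/5 · 0.10491 = 0.020982; summing to 0.077811.
Normalising, the posterior is P(bag A | data) = 0.25386, P(bag B | data) = 0.0043926, P(bag C | data) = 0.23123, P(bag D | data) = 0.24086, P(bag E | data) = 0.26965.
The predictive probability is P(red next | data) = (2/3)(0.25386) + (1/8)(0.0043926) + (6/7)(0.23123) + (7/11)(0.24086) + (8/11)(0.26965) = 0.71738.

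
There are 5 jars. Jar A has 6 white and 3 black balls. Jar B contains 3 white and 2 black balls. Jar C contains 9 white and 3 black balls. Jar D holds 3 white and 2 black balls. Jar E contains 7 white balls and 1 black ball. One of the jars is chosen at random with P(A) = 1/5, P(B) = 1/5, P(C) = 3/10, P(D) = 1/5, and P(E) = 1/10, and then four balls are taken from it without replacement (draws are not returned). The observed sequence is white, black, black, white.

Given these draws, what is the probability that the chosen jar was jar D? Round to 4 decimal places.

0.3184

The likelihood of the observed sequence under each hypothesis: P(data | jar A) = (6/9)(3/8)(2/7)(5/6) = 0.059524; P(data | jar B) = (3/5)(2/4)(1/3)(2/2) = 0.1; P(data | jar C) = (9/12)(3/11)(2/10)(8/9) = 0.036364; P(data | jar D) = (3/5)(2/4)(1/3)(2/2) = 0.1; P(data | jar E) = (7/8)(1/7)(0/6) = 0.
Weighting by the prior gives 1/5 · 0.059524 = 0.011905, 1/5 · 0.1 = 0.02, 3/10 · 0.036364 = 0.010909, 1/5 · 0.1 = 0.02, 1/10 · 0 = 0; summing to 0.062814.
So P(jar D | data) = (0.02) / (0.062814) = 0.3184.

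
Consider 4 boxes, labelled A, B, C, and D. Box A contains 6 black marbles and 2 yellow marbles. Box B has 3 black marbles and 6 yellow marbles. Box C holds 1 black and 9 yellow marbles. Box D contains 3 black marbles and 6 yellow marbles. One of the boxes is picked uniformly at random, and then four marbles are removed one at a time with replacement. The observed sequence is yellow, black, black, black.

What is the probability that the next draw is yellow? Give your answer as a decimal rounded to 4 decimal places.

0.3859

The likelihood of the observed sequence under each hypothesis: P(data | box A) = (2/8)(6/8)(6/8)(6/8) = 0.10547; P(data | box B) = (6/9)(3/9)(3/9)(3/9) = 0.024691; P(data | box C) = (9/10)(1/10)(1/10)(1/10) = 0.0009; P(data | box D) = (6/9)(3/9)(3/9)(3/9) = 0.024691.
Multiplying each by its prior: 1/4 · 0.10547 = 0.026367, 1/4 · 0.024691 = 0.0061728, 1/4 · 0.0009 = 0.000225, 1/4 · 0.024691 = 0.0061728; these sum to 0.038938.
The posterior is then P(box A | data) = 0.67716, P(box B | data) = 0.15853, P(box C | data) = 0.0057784, P(box D | data) = 0.15853.
So P(yellow next | data) = Σ P(yellow next | H) P(H | data) = (1/4)(0.67716) + (2/3)(0.15853) + (9/10)(0.0057784) + (2/3)(0.15853) = 0.38586.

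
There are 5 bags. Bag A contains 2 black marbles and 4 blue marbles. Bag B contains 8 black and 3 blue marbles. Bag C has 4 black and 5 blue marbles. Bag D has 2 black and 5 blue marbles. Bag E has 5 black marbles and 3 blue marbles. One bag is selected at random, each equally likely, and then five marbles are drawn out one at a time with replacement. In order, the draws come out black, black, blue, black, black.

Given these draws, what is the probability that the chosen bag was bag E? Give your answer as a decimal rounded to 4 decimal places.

The likelihood of the observed sequence under each hypothesis: P(data | bag A) = (2/6)(2/6)(4/6)(2/6)(2/6) = 0.0082305; P(data | bag B) = (8/11)(8/11)(3/11)(8/11)(8/11) = 0.076299; P(data | bag C) = (4/9)(4/9)(5/9)(4/9)(4/9) = 0.021677; P(data | bag D) = (2/7)(2/7)(5/7)(2/7)(2/7) = 0.0047599; P(data | bag E) = (5/8)(5/8)(3/8)(5/8)(5/8) = 0.05722.
The prior-weighted likelihoods are 1/5 · 0.0082305 = 0.0016461, 1/5 · 0.076299 = 0.01526, 1/5 · 0.021677 = 0.0043354, 1/5 · 0.0047599 = 0.00095198, 1/5 · 0.05722 = 0.011444; with total 0.033637.
Therefore the posterior P(bag E | data) = (0.011444) / (0.033637) = 0.34022.

0.3402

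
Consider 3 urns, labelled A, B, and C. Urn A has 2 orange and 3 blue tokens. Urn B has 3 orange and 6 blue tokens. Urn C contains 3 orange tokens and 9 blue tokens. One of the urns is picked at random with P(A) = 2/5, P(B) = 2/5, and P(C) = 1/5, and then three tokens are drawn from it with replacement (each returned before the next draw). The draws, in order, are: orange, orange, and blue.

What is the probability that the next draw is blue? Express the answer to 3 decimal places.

Under each hypothesis, the probability of the observed sequence is: P(data | urn A) = (2/5)(2/5)(3/5) = 0.096; P(data | urn B) = (3/9)(3/9)(6/9) = 0.074074; P(data | urn C) = (3/12)(3/12)(9/12) = 0.046875.
Multiplying each by its prior: 2/5 · 0.096 = 0.0384, 2/5 · 0.074074 = 0.02963, 1/5 · 0.046875 = 0.009375; these sum to 0.077405.
Dividing through by the total gives posterior P(urn A | data) = 0.49609, P(urn B | data) = 0.38279, P(urn C | data) = 0.12112.
So P(blue next | data) = Σ P(blue next | H) P(H | data) = (3/5)(0.49609) + (2/3)(0.38279) + (3/4)(0.12112) = 0.64369.

0.644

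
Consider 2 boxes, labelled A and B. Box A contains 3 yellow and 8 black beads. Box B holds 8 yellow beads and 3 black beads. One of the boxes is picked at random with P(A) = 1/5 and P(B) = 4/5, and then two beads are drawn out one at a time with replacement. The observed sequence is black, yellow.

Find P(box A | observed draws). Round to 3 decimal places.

0.200

For each hypothesis, P(data | H) works out to: P(data | box A) = (8/11)(3/11) = 24/121; P(data | box B) = (3/11)(8/11) = 24/121.
Weighting by the prior gives 1/5 · 24/121 = 24/605, 4/5 · 24/121 = 96/605; these sum to 24/121.
Hence P(box A | data) = (24/605) / (24/121) = 1/5.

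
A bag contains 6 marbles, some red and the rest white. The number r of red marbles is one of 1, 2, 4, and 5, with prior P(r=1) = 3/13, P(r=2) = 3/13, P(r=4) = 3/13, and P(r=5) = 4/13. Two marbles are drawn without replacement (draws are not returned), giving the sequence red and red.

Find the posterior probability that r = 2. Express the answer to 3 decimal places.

Compute the likelihood of the observed sequence for each case: P(data | r = 1) = (1/6)(0/5) = 0; P(data | r = 2) = (2/6)(1/5) = 1/15; P(data | r = 4) = (4/6)(3/5) = 2/5; P(data | r = 5) = (5/6)(4/5) = 2/3.
Multiplying each by its prior: 3/13 · 0 = 0, 3/13 · 1/15 = 1/65, 3/13 · 2/5 = 6/65, 4/13 · 2/3 = 8/39; summing to 61/195.
So P(r = 2 | data) = (1/65) / (61/195) = 3/61.

0.049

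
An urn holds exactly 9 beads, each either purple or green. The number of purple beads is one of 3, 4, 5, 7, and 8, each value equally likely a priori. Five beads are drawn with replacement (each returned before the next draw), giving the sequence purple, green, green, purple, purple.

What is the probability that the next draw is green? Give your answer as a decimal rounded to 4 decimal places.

The likelihood of the observed sequence under each hypothesis: P(data | r = 3) = (3/9)(6/9)(6/9)(3/9)(3/9) = 0.016461; P(data | r = 4) = (4/9)(5/9)(5/9)(4/9)(4/9) = 0.027096; P(data | r = 5) = (5/9)(4/9)(4/9)(5/9)(5/9) = 0.03387; P(data | r = 7) = (7/9)(2/9)(2/9)(7/9)(7/9) = 0.023235; P(data | r = 8) = (8/9)(1/9)(1/9)(8/9)(8/9) = 0.0086708.
Weighting by the prior gives 1/5 · 0.016461 = 0.0032922, 1/5 · 0.027096 = 0.0054192, 1/5 · 0.03387 = 0.006774, 1/5 · 0.023235 = 0.004647, 1/5 · 0.0086708 = 0.0017342; these sum to 0.021867.
Dividing through by the total gives posterior P(r = 3 | data) = 0.15056, P(r = 4 | data) = 0.24783, P(r = 5 | data) = 0.30979, P(r = 7 | data) = 0.21252, P(r = 8 | data) = 0.079306.
The predictive probability is P(green next | data) = (2/3)(0.15056) + (5/9)(0.24783) + (4/9)(0.30979) + (2/9)(0.21252) + (1/9)(0.079306) = 0.43178.

0.4318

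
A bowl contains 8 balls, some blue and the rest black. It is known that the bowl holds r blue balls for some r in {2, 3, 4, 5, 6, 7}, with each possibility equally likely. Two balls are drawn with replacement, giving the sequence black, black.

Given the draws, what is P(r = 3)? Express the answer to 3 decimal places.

Under each hypothesis, the probability of the observed sequence is: P(data | r = 2) = (6/8)(6/8) = 9/16; P(data | r = 3) = (5/8)(5/8) = 25/64; P(data | r = 4) = (4/8)(4/8) = 1/4; P(data | r = 5) = (3/8)(3/8) = 9/64; P(data | r = 6) = (2/8)(2/8) = 1/16; P(data | r = 7) = (1/8)(1/8) = 1/64.
Multiplying each by its prior: 1/6 · 9/16 = 3/32, 1/6 · 25/64 = 25/384, 1/6 · 1/4 = 1/24, 1/6 · 9/64 = 3/128, 1/6 · 1/16 = 1/96, 1/6 · 1/64 = 1/384; these sum to 91/384.
So P(r = 3 | data) = (25/384) / (91/384) = 25/91.

0.275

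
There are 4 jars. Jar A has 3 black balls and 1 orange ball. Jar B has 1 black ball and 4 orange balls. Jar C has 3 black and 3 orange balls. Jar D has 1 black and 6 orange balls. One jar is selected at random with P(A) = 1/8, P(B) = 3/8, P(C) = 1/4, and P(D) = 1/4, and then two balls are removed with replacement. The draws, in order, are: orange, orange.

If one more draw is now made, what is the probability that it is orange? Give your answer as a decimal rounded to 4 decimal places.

The likelihood of the observed sequence under each hypothesis: P(data | jar A) = (1/4)(1/4) = 0.0625; P(data | jar B) = (4/5)(4/5) = 0.64; P(data | jar C) = (3/6)(3/6) = 0.25; P(data | jar D) = (6/7)(6/7) = 0.73469.
Weighting by the prior gives 1/8 · 0.0625 = 0.0078125, 3/8 · 0.64 = 0.24, 1/4 · 0.25 = 0.0625, 1/4 · 0.73469 = 0.18367; with total 0.49399.
Dividing through by the total gives posterior P(jar A | data) = 0.015815, P(jar B | data) = 0.48584, P(jar C | data) = 0.12652, P(jar D | data) = 0.37182.
Averaging over the posterior, P(orange next | data) = (1/4)(0.015815) + (4/5)(0.48584) + (1/2)(0.12652) + (6/7)(0.37182) = 0.77459.

0.7746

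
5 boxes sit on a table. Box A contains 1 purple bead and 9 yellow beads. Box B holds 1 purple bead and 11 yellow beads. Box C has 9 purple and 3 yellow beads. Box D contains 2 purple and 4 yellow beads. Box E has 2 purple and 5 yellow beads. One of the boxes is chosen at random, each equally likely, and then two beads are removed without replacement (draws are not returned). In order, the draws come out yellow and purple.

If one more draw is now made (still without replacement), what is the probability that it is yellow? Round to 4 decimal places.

0.6887

For each hypothesis, P(data | H) works out to: P(data | box A) = (9/10)(1/9) = 0.1; P(data | box B) = (11/12)(1/11) = 0.083333; P(data | box C) = (3/12)(9/11) = 0.20455; P(data | box D) = (4/6)(2/5) = 0.26667; P(data | box E) = (5/7)(2/6) = 0.2381.
The prior-weighted likelihoods are 1/5 · 0.1 = 0.02, 1/5 · 0.083333 = 0.016667, 1/5 · 0.20455 = 0.040909, 1/5 · 0.26667 = 0.053333, 1/5 · 0.2381 = 0.047619; summing to 0.17853.
Dividing through by the total gives posterior P(box A | data) = 0.11203, P(box B | data) = 0.093356, P(box C | data) = 0.22915, P(box D | data) = 0.29874, P(box E | data) = 0.26673.
Averaging over the posterior, P(yellow next | data) = (1)(0.11203) + (1)(0.093356) + (1/5)(0.22915) + (3/4)(0.29874) + (4/5)(0.26673) = 0.68865.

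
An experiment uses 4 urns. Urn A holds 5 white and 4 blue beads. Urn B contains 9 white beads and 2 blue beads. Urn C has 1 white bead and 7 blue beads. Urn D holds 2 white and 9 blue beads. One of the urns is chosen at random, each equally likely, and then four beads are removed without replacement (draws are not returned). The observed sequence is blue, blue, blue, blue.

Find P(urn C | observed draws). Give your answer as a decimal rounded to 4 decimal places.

Under each hypothesis, the probability of the observed sequence is: P(data | urn A) = (4/9)(3/8)(2/7)(1/6) = 0.0079365; P(data | urn B) = (2/11)(1/10)(0/9) = 0; P(data | urn C) = (7/8)(6/7)(5/6)(4/5) = 0.5; P(data | urn D) = (9/11)(8/10)(7/9)(6/8) = 0.38182.
Weighting by the prior gives 1/4 · 0.0079365 = 0.0019841, 1/4 · 0 = 0, 1/4 · 0.5 = 0.125, 1/4 · 0.38182 = 0.095455; with total 0.22244.
Therefore the posterior P(urn C | data) = (0.125) / (0.22244) = 0.56195.

0.5620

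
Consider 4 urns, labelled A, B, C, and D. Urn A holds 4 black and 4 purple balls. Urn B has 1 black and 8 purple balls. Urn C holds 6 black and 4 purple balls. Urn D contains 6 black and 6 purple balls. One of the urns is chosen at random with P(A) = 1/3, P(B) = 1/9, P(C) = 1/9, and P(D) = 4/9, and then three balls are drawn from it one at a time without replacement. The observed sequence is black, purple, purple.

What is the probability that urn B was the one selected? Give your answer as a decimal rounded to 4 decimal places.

0.0938

For each hypothesis, P(data | H) works out to: P(data | urn A) = (4/8)(4/7)(3/6) = 0.14286; P(data | urn B) = (1/9)(8/8)(7/7) = 0.11111; P(data | urn C) = (6/10)(4/9)(3/8) = 0.1; P(data | urn D) = (6/12)(6/11)(5/10) = 0.13636.
Multiplying each by its prior: 1/3 · 0.14286 = 0.047619, 1/9 · 0.11111 = 0.012346, 1/9 · 0.1 = 0.011111, 4/9 · 0.13636 = 0.060606; summing to 0.13168.
By Bayes' rule, P(urn B | data) = (0.012346) / (0.13168) = 0.093754.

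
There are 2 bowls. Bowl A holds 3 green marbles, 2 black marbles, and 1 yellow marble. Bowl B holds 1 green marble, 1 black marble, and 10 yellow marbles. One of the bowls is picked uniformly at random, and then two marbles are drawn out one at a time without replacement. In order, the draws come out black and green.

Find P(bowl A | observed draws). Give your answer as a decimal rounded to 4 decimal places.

0.9635

Under each hypothesis, the probability of the observed sequence is: P(data | bowl A) = (2/6)(3/5) = 0.2; P(data | bowl B) = (1/12)(1/11) = 0.0075758.
Multiplying each by its prior: 1/2 · 0.2 = 0.1, 1/2 · 0.0075758 = 0.0037879; these sum to 0.10379.
By Bayes' rule, P(bowl A | data) = (0.1) / (0.10379) = 0.9635.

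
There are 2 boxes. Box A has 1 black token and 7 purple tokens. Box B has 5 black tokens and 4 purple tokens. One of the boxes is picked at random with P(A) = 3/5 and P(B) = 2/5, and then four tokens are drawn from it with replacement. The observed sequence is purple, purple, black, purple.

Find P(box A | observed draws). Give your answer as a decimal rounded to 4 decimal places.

0.7203

The likelihood of the observed sequence under each hypothesis: P(data | box A) = (7/8)(7/8)(1/8)(7/8) = 0.08374; P(data | box B) = (4/9)(4/9)(5/9)(4/9) = 0.048773.
Weighting by the prior gives 3/5 · 0.08374 = 0.050244, 2/5 · 0.048773 = 0.019509; summing to 0.069753.
So P(box A | data) = (0.050244) / (0.069753) = 0.72031.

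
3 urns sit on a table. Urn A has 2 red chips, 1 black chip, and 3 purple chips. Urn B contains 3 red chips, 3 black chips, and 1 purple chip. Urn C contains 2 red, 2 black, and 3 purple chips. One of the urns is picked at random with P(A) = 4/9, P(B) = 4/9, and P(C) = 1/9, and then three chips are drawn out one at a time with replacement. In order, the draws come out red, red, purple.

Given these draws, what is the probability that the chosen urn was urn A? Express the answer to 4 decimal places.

0.6136

The likelihood of the observed sequence under each hypothesis: P(data | urn A) = (2/6)(2/6)(3/6) = 0.055556; P(data | urn B) = (3/7)(3/7)(1/7) = 0.026239; P(data | urn C) = (2/7)(2/7)(3/7) = 0.034985.
Multiplying each by its prior: 4/9 · 0.055556 = 0.024691, 4/9 · 0.026239 = 0.011662, 1/9 · 0.034985 = 0.0038873; with total 0.04024.
By Bayes' rule, P(urn A | data) = (0.024691) / (0.04024) = 0.6136.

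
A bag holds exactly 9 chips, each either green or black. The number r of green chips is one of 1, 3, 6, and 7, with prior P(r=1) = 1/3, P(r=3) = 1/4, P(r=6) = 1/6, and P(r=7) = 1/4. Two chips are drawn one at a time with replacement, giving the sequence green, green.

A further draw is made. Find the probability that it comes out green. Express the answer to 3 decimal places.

0.687

For each hypothesis, P(data | H) works out to: P(data | r = 1) = (1/9)(1/9) = 1/81; P(data | r = 3) = (3/9)(3/9) = 1/9; P(data | r = 6) = (6/9)(6/9) = 4/9; P(data | r = 7) = (7/9)(7/9) = 49/81.
Multiplying each by its prior: 1/3 · 1/81 = 1/243, 1/4 · 1/9 = 1/36, 1/6 · 4/9 = 2/27, 1/4 · 49/81 = 49/324; summing to 125/486.
The posterior is then P(r = 1 | data) = 0.016, P(r = 3 | data) = 0.108, P(r = 6 | data) = 0.288, P(r = 7 | data) = 0.588.
The predictive probability is P(green next | data) = (1/9)(0.016) + (1/3)(0.108) + (2/3)(0.288) + (7/9)(0.588) = 0.68711.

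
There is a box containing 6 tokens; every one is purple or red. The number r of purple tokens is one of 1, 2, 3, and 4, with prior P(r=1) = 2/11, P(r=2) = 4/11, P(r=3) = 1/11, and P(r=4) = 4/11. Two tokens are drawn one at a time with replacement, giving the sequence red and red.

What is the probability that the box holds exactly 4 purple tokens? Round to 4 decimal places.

0.1151

Under each hypothesis, the probability of the observed sequence is: P(data | r = 1) = (5/6)(5/6) = 25/36; P(data | r = 2) = (4/6)(4/6) = 4/9; P(data | r = 3) = (3/6)(3/6) = 1/4; P(data | r = 4) = (2/6)(2/6) = 1/9.
Weighting by the prior gives 2/11 · 25/36 = 25/198, 4/11 · 4/9 = 16/99, 1/11 · 1/4 = 1/44, 4/11 · 1/9 = 4/99; with total 139/396.
By Bayes' rule, P(r = 4 | data) = (4/99) / (139/396) = 16/139.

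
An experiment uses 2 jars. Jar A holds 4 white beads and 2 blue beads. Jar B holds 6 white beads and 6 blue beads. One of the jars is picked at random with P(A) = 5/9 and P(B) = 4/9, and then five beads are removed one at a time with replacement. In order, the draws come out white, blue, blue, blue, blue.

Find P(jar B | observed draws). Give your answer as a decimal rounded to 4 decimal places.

The likelihood of the observed sequence under each hypothesis: P(data | jar A) = (4/6)(2/6)(2/6)(2/6)(2/6) = 0.0082305; P(data | jar B) = (6/12)(6/12)(6/12)(6/12)(6/12) = 0.03125.
Multiplying each by its prior: 5/9 · 0.0082305 = 0.0045725, 4/9 · 0.03125 = 0.013889; summing to 0.018461.
Hence P(jar B | data) = (0.013889) / (0.018461) = 0.75232.

0.7523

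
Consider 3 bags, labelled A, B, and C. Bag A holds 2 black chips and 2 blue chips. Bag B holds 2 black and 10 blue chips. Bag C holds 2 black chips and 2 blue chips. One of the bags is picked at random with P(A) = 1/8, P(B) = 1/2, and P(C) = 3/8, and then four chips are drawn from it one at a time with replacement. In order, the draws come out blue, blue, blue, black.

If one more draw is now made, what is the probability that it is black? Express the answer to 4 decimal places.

0.2977

The likelihood of the observed sequence under each hypothesis: P(data | bag A) = (2/4)(2/4)(2/4)(2/4) = 0.0625; P(data | bag B) = (10/12)(10/12)(10/12)(2/12) = 0.096451; P(data | bag C) = (2/4)(2/4)(2/4)(2/4) = 0.0625.
The prior-weighted likelihoods are 1/8 · 0.0625 = 0.0078125, 1/2 · 0.096451 = 0.048225, 3/8 · 0.0625 = 0.023438; with total 0.079475.
Normalising, the posterior is P(bag A | data) = 0.098301, P(bag B | data) = 0.6068, P(bag C | data) = 0.2949.
The predictive probability is P(black next | data) = (1/2)(0.098301) + (1/6)(0.6068) + (1/2)(0.2949) = 0.29773.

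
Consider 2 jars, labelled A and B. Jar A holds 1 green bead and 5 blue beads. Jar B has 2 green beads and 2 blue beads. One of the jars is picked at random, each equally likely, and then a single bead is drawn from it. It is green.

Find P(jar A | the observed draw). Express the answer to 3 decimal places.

0.250

Compute the likelihood of this draw for each case: P(data | jar A) = (1/6) = 1/6; P(data | jar B) = (2/4) = 1/2.
Weighting by the prior gives 1/2 · 1/6 = 1/12, 1/2 · 1/2 = 1/4; with total 1/3.
So P(jar A | data) = (1/12) / (1/3) = 1/4.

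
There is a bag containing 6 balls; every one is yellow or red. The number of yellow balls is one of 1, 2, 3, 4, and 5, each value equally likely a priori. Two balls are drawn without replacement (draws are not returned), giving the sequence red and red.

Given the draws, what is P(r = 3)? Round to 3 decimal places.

The likelihood of the observed sequence under each hypothesis: P(data | r = 1) = (5/6)(4/5) = 2/3; P(data | r = 2) = (4/6)(3/5) = 2/5; P(data | r = 3) = (3/6)(2/5) = 1/5; P(data | r = 4) = (2/6)(1/5) = 1/15; P(data | r = 5) = (1/6)(0/5) = 0.
The prior-weighted likelihoods are 1/5 · 2/3 = 2/15, 1/5 · 2/5 = 2/25, 1/5 · 1/5 = 1/25, 1/5 · 1/15 = 1/75, 1/5 · 0 = 0; these sum to 4/15.
So P(r = 3 | data) = (1/25) / (4/15) = 3/20.

0.150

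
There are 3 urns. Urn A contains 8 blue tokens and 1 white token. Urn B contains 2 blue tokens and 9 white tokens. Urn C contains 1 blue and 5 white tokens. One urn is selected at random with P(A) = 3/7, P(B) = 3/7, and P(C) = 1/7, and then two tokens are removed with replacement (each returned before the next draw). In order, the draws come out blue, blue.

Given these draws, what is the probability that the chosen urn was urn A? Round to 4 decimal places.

Compute the likelihood of the observed sequence for each case: P(data | urn A) = (8/9)(8/9) = 0.79012; P(data | urn B) = (2/11)(2/11) = 0.033058; P(data | urn C) = (1/6)(1/6) = 0.027778.
Multiplying each by its prior: 3/7 · 0.79012 = 0.33862, 3/7 · 0.033058 = 0.014168, 1/7 · 0.027778 = 0.0039683; summing to 0.35676.
So P(urn A | data) = (0.33862) / (0.35676) = 0.94917.

0.9492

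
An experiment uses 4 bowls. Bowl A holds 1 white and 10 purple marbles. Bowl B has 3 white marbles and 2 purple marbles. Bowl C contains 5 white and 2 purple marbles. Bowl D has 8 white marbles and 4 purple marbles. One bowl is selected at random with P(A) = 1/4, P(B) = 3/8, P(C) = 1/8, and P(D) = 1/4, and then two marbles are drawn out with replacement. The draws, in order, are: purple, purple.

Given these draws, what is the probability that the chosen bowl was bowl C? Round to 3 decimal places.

The likelihood of the observed sequence under each hypothesis: P(data | bowl A) = (10/11)(10/11) = 0.82645; P(data | bowl B) = (2/5)(2/5) = 0.16; P(data | bowl C) = (2/7)(2/7) = 0.081633; P(data | bowl D) = (4/12)(4/12) = 0.11111.
The prior-weighted likelihoods are 1/4 · 0.82645 = 0.20661, 3/8 · 0.16 = 0.06, 1/8 · 0.081633 = 0.010204, 1/4 · 0.11111 = 0.027778; these sum to 0.30459.
By Bayes' rule, P(bowl C | data) = (0.010204) / (0.30459) = 0.033501.

0.034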